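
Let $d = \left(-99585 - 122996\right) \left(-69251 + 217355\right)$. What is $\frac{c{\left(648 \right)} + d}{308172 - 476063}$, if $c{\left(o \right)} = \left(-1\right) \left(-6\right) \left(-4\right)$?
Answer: $\frac{32965136448}{167891} \approx 1.9635 \cdot 10^{5}$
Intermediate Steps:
$d = -32965136424$ ($d = \left(-222581\right) 148104 = -32965136424$)
$c{\left(o \right)} = -24$ ($c{\left(o \right)} = 6 \left(-4\right) = -24$)
$\frac{c{\left(648 \right)} + d}{308172 - 476063} = \frac{-24 - 32965136424}{308172 - 476063} = - \frac{32965136448}{-167891} = \left(-32965136448\right) \left(- \frac{1}{167891}\right) = \frac{32965136448}{167891}$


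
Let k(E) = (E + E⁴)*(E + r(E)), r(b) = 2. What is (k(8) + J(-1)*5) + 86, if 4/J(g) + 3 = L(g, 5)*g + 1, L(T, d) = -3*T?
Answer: 41122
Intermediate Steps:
k(E) = (2 + E)*(E + E⁴) (k(E) = (E + E⁴)*(E + 2) = (E + E⁴)*(2 + E) = (2 + E)*(E + E⁴))
J(g) = 4/(-2 - 3*g²) (J(g) = 4/(-3 + ((-3*g)*g + 1)) = 4/(-3 + (-3*g² + 1)) = 4/(-3 + (1 - 3*g²)) = 4/(-2 - 3*g²))
(k(8) + J(-1)*5) + 86 = (8*(2 + 8 + 8⁴ + 2*8³) + (4/(-2 - 3*(-1)²))*5) + 86 = (8*(2 + 8 + 4096 + 2*512) + (4/(-2 - 3*1))*5) + 86 = (8*(2 + 8 + 4096 + 1024) + (4/(-2 - 3))*5) + 86 = (8*5130 + (4/(-5))*5) + 86 = (41040 + (4*(-⅕))*5) + 86 = (41040 - ⅘*5) + 86 = (41040 - 4) + 86 = 41036 + 86 = 41122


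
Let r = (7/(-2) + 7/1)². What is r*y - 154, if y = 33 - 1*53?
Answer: -399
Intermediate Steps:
y = -20 (y = 33 - 53 = -20)
r = 49/4 (r = (7*(-½) + 7*1)² = (-7/2 + 7)² = (7/2)² = 49/4 ≈ 12.250)
r*y - 154 = (49/4)*(-20) - 154 = -245 - 154 = -399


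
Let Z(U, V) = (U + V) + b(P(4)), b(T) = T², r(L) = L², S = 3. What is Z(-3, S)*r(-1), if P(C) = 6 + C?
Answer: 100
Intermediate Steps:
Z(U, V) = 100 + U + V (Z(U, V) = (U + V) + (6 + 4)² = (U + V) + 10² = (U + V) + 100 = 100 + U + V)
Z(-3, S)*r(-1) = (100 - 3 + 3)*(-1)² = 100*1 = 100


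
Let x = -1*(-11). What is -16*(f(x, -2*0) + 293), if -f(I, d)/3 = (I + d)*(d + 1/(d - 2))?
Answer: -4952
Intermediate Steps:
x = 11
f(I, d) = -3*(I + d)*(d + 1/(-2 + d)) (f(I, d) = -3*(I + d)*(d + 1/(d - 2)) = -3*(I + d)*(d + 1/(-2 + d)))
-16*(f(x, -2*0) + 293) = -16*(3*(-1*11 - (-2)*0 - (-2*0)³ + 2*(-2*0)² - 1*11*(-2*0)² + 2*11*(-2*0))/(-2 - 2*0) + 293) = -16*(3*(-11 - 1*0 - 1*0³ + 2*0² - 1*11*0² + 2*11*0)/(-2 + 0) + 293) = -16*(3*(-11 + 0 - 1*0 + 2*0 - 1*11*0 + 0)/(-2) + 293) = -16*(3*(-½)*(-11 + 0 + 0 + 0 + 0 + 0) + 293) = -16*(3*(-½)*(-11) + 293) = -16*(33/2 + 293) = -16*619/2 = -4952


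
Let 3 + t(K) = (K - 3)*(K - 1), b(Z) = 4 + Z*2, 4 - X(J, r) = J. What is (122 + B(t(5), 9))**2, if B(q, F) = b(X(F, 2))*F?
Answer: 4624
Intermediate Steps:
X(J, r) = 4 - J
b(Z) = 4 + 2*Z
t(K) = -3 + (-1 + K)*(-3 + K) (t(K) = -3 + (K - 3)*(K - 1) = -3 + (-3 + K)*(-1 + K) = -3 + (-1 + K)*(-3 + K))
B(q, F) = F*(12 - 2*F) (B(q, F) = (4 + 2*(4 - F))*F = (4 + (8 - 2*F))*F = (12 - 2*F)*F = F*(12 - 2*F))
(122 + B(t(5), 9))**2 = (122 + 2*9*(6 - 1*9))**2 = (122 + 2*9*(6 - 9))**2 = (122 + 2*9*(-3))**2 = (122 - 54)**2 = 68**2 = 4624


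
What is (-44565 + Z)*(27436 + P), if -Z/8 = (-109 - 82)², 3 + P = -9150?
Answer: -6150638879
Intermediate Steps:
P = -9153 (P = -3 - 9150 = -9153)
Z = -291848 (Z = -8*(-109 - 82)² = -8*(-191)² = -8*36481 = -291848)
(-44565 + Z)*(27436 + P) = (-44565 - 291848)*(27436 - 9153) = -336413*18283 = -6150638879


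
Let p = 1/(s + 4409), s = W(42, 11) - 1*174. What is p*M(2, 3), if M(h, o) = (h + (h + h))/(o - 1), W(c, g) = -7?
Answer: 3/4228 ≈ 0.00070956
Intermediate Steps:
s = -181 (s = -7 - 1*174 = -7 - 174 = -181)
M(h, o) = 3*h/(-1 + o) (M(h, o) = (h + 2*h)/(-1 + o) = (3*h)/(-1 + o) = 3*h/(-1 + o))
p = 1/4228 (p = 1/(-181 + 4409) = 1/4228 ≈ 0.00023652)
p*M(2, 3) = (3*2/(-1 + 3))/4228 = (3*2/2)/4228 = (3*2*(½))/4228 = (1/4228)*3 = 3/4228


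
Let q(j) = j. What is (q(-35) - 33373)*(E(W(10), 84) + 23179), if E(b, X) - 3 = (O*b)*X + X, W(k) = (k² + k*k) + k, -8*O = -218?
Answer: -16836162048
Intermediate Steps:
O = 109/4 (O = -⅛*(-218) = 109/4 ≈ 27.250)
W(k) = k + 2*k² (W(k) = (k² + k²) + k = 2*k² + k = k + 2*k²)
E(b, X) = 3 + X + 109*X*b/4 (E(b, X) = 3 + ((109*b/4)*X + X) = 3 + (109*X*b/4 + X) = 3 + (X + 109*X*b/4) = 3 + X + 109*X*b/4)
(q(-35) - 33373)*(E(W(10), 84) + 23179) = (-35 - 33373)*((3 + 84 + (109/4)*84*(10*(1 + 2*10))) + 23179) = -33408*((3 + 84 + (109/4)*84*(10*(1 + 20))) + 23179) = -33408*((3 + 84 + (109/4)*84*(10*21)) + 23179) = -33408*((3 + 84 + (109/4)*84*210) + 23179) = -33408*((3 + 84 + 480690) + 23179) = -33408*(480777 + 23179) = -33408*503956 = -16836162048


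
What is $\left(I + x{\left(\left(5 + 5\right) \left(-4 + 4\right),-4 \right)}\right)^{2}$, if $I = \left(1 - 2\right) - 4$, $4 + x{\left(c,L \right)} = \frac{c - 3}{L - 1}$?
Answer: $\frac{1764}{25} \approx 70.56$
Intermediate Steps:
$x{\left(c,L \right)} = -4 + \frac{-3 + c}{-1 + L}$ ($x{\left(c,L \right)} = -4 + \frac{c - 3}{L - 1} = -4 + \frac{-3 + c}{-1 + L}$)
$I = -5$ ($I = -1 - 4 = -5$)
$\left(I + x{\left(\left(5 + 5\right) \left(-4 + 4\right),-4 \right)}\right)^{2} = \left(-5 + \frac{1 + \left(5 + 5\right) \left(-4 + 4\right) - -16}{-1 - 4}\right)^{2} = \left(-5 + \frac{1 + 10 \cdot 0 + 16}{-5}\right)^{2} = \left(-5 - \frac{1 + 0 + 16}{5}\right)^{2} = \left(-5 - \frac{17}{5}\right)^{2} = \left(- \frac{42}{5}\right)^{2} = \frac{1764}{25}$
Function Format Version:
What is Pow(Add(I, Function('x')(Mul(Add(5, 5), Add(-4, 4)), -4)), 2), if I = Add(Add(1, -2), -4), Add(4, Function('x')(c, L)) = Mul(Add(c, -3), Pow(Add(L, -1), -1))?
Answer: Rational(1764, 25) ≈ 70.560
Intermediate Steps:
Function('x')(c, L) = Add(-4, Mul(Pow(Add(-1, L), -1), Add(-3, c))) (Function('x')(c, L) = Add(-4, Mul(Add(c, -3), Pow(Add(L, -1), -1))) = Add(-4, Mul(Add(-3, c), Pow(Add(-1, L), -1))) = Add(-4, Mul(Pow(Add(-1, L), -1), Add(-3, c))))
I = -5 (I = Add(-1, -4) = -5)
Pow(Add(I, Function('x')(Mul(Add(5, 5), Add(-4, 4)), -4)), 2) = Pow(Add(-5, Mul(Pow(Add(-1, -4), -1), Add(1, Mul(Add(5, 5), Add(-4, 4)), Mul(-4, -4)))), 2) = Pow(Add(-5, Mul(Pow(-5, -1), Add(1, Mul(10, 0), 16))), 2) = Pow(Add(-5, Mul(Rational(-1, 5), Add(1, 0, 16))), 2) = Pow(Add(-5, Mul(Rational(-1, 5), 17)), 2) = Pow(Add(-5, Rational(-17, 5)), 2) = Pow(Rational(-42, 5), 2) = Rational(1764, 25)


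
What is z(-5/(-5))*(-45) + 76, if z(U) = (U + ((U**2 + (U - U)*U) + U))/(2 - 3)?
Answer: 211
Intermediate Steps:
z(U) = -U**2 - 2*U (z(U) = (U + ((U**2 + 0*U) + U))/(-1) = (U + ((U**2 + 0) + U))*(-1) = (U + (U**2 + U))*(-1) = (U + (U + U**2))*(-1) = (U**2 + 2*U)*(-1) = -U**2 - 2*U)
z(-5/(-5))*(-45) + 76 = -(-5/(-5))*(2 - 5/(-5))*(-45) + 76 = -(-5*(-1/5))*(2 - 5*(-1/5))*(-45) + 76 = -1*1*(2 + 1)*(-45) + 76 = -1*1*3*(-45) + 76 = -3*(-45) + 76 = 135 + 76 = 211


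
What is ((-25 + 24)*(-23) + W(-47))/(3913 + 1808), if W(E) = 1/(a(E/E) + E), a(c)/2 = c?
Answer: 1034/257445 ≈ 0.0040164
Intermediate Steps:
a(c) = 2*c
W(E) = 1/(2 + E) (W(E) = 1/(2*(E/E) + E) = 1/(2*1 + E) = 1/(2 + E))
((-25 + 24)*(-23) + W(-47))/(3913 + 1808) = ((-25 + 24)*(-23) + 1/(2 - 47))/(3913 + 1808) = (-1*(-23) + 1/(-45))/5721 = (23 - 1/45)*(1/5721) = (1034/45)*(1/5721) = 1034/257445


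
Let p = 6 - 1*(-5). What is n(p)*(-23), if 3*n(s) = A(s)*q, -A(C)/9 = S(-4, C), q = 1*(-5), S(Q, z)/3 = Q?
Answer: 4140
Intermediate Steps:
S(Q, z) = 3*Q
q = -5
p = 11 (p = 6 + 5 = 11)
A(C) = 108 (A(C) = -27*(-4) = -9*(-12) = 108)
n(s) = -180 (n(s) = (108*(-5))/3 = (⅓)*(-540) = -180)
n(p)*(-23) = -180*(-23) = 4140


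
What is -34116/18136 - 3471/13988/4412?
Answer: -20245517313/10762156304 ≈ -1.8812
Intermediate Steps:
-34116/18136 - 3471/13988/4412 = -34116*1/18136 - 3471*1/13988*(1/4412) = -8529/4534 - 267/1076*1/4412 = -8529/4534 - 267/4747312 = -20245517313/10762156304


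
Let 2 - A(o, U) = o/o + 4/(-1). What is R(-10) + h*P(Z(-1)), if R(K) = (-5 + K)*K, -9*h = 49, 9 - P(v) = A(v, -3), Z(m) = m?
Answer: 1154/9 ≈ 128.22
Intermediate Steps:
A(o, U) = 5 (A(o, U) = 2 - (o/o + 4/(-1)) = 2 - (1 + 4*(-1)) = 2 - (1 - 4) = 2 - 1*(-3) = 2 + 3 = 5)
P(v) = 4 (P(v) = 9 - 1*5 = 9 - 5 = 4)
h = -49/9 (h = -⅑*49 = -49/9 ≈ -5.4444)
R(K) = K*(-5 + K)
R(-10) + h*P(Z(-1)) = -10*(-5 - 10) - 49/9*4 = -10*(-15) - 196/9 = 150 - 196/9 = 1154/9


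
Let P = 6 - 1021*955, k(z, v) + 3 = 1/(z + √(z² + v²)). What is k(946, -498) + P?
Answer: -120908398577/124002 + √285730/124002 ≈ -9.7505e+5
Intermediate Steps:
k(z, v) = -3 + 1/(z + √(v² + z²)) (k(z, v) = -3 + 1/(z + √(z² + v²)) = -3 + 1/(z + √(v² + z²)))
P = -975049 (P = 6 - 975055 = -975049)
k(946, -498) + P = (1 - 3*946 - 3*√((-498)² + 946²))/(946 + √((-498)² + 946²)) - 975049 = (1 - 2838 - 3*√(248004 + 894916))/(946 + √(248004 + 894916)) - 975049 = (1 - 2838 - 6*√285730)/(946 + √1142920) - 975049 = (1 - 2838 - 6*√285730)/(946 + 2*√285730) - 975049 = (-2837 - 6*√285730)/(946 + 2*√285730) - 975049 = -975049 + (-2837 - 6*√285730)/(946 + 2*√285730)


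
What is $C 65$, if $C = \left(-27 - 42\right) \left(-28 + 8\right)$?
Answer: $89700$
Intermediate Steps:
$C = 1380$ ($C = \left(-69\right) \left(-20\right) = 1380$)
$C 65 = 1380 \cdot 65 = 89700$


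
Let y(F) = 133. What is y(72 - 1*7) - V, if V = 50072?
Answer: -49939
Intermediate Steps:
y(72 - 1*7) - V = 133 - 1*50072 = 133 - 50072 = -49939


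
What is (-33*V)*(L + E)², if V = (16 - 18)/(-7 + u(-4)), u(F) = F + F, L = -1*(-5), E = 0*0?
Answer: -110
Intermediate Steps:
E = 0
L = 5
u(F) = 2*F
V = 2/15 (V = (16 - 18)/(-7 + 2*(-4)) = -2/(-7 - 8) = -2/(-15) = -2*(-1/15) = 2/15 ≈ 0.13333)
(-33*V)*(L + E)² = (-33*2/15)*(5 + 0)² = -22/5*5² = -22/5*25 = -110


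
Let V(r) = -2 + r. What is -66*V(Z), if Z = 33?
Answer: -2046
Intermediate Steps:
-66*V(Z) = -66*(-2 + 33) = -66*31 = -2046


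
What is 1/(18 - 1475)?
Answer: -1/1457 ≈ -0.00068634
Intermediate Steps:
1/(18 - 1475) = 1/(-1457) = -1/1457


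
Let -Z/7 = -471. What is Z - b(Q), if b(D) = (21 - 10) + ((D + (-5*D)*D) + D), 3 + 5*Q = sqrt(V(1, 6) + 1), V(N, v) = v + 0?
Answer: 16452/5 - 8*sqrt(7)/5 ≈ 3286.2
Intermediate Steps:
V(N, v) = v
Z = 3297 (Z = -7*(-471) = 3297)
Q = -3/5 + sqrt(7)/5 (Q = -3/5 + sqrt(6 + 1)/5 = -3/5 + sqrt(7)/5 ≈ -0.070850)
b(D) = 11 - 5*D**2 + 2*D (b(D) = 11 + ((D - 5*D**2) + D) = 11 + (-5*D**2 + 2*D) = 11 - 5*D**2 + 2*D)
Z - b(Q) = 3297 - (11 - 5*(-3/5 + sqrt(7)/5)**2 + 2*(-3/5 + sqrt(7)/5)) = 3297 - (11 - 5*(-3/5 + sqrt(7)/5)**2 + (-6/5 + 2*sqrt(7)/5)) = 3297 - (49/5 - 5*(-3/5 + sqrt(7)/5)**2 + 2*sqrt(7)/5) = 3297 + (-49/5 + 5*(-3/5 + sqrt(7)/5)**2 - 2*sqrt(7)/5) = 16436/5 + 5*(-3/5 + sqrt(7)/5)**2 - 2*sqrt(7)/5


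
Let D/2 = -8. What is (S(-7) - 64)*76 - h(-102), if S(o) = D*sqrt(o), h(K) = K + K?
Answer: -4660 - 1216*I*sqrt(7) ≈ -4660.0 - 3217.2*I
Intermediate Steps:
D = -16 (D = 2*(-8) = -16)
h(K) = 2*K
S(o) = -16*sqrt(o)
(S(-7) - 64)*76 - h(-102) = (-16*I*sqrt(7) - 64)*76 - 2*(-102) = (-16*I*sqrt(7) - 64)*76 - 1*(-204) = (-16*I*sqrt(7) - 64)*76 + 204 = (-64 - 16*I*sqrt(7))*76 + 204 = (-4864 - 1216*I*sqrt(7)) + 204 = -4660 - 1216*I*sqrt(7)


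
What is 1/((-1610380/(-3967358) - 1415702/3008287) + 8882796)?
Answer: 5967475747873/53007869317247574780 ≈ 1.1258e-7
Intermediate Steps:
1/((-1610380/(-3967358) - 1415702/3008287) + 8882796) = 1/((-1610380*(-1/3967358) - 1415702*1/3008287) + 8882796) = 1/((805190/1983679 - 1415702/3008287) + 8882796) = 1/(-386055718128/5967475747873 + 8882796) = 1/(53007869317247574780/5967475747873) = 5967475747873/53007869317247574780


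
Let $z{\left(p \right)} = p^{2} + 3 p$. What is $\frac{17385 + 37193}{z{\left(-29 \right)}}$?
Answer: $\frac{941}{13} \approx 72.385$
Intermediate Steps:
$\frac{17385 + 37193}{z{\left(-29 \right)}} = \frac{17385 + 37193}{\left(-29\right) \left(3 - 29\right)} = \frac{54578}{\left(-29\right) \left(-26\right)} = \frac{54578}{754} = 54578 \cdot \frac{1}{754} = \frac{941}{13}$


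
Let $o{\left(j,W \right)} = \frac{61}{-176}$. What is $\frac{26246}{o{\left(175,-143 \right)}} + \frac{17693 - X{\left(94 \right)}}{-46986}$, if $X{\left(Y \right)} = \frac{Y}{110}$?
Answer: $- \frac{1989563776538}{26273005} \approx -75727.0$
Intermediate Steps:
$o{\left(j,W \right)} = - \frac{61}{176}$ ($o{\left(j,W \right)} = 61 \left(- \frac{1}{176}\right) = - \frac{61}{176}$)
$X{\left(Y \right)} = \frac{Y}{110}$ ($X{\left(Y \right)} = Y \frac{1}{110} = \frac{Y}{110}$)
$\frac{26246}{o{\left(175,-143 \right)}} + \frac{17693 - X{\left(94 \right)}}{-46986} = \frac{26246}{- \frac{61}{176}} + \frac{17693 - \frac{1}{110} \cdot 94}{-46986} = 26246 \left(- \frac{176}{61}\right) + \left(17693 - \frac{47}{55}\right) \left(- \frac{1}{46986}\right) = - \frac{4619296}{61} + \left(17693 - \frac{47}{55}\right) \left(- \frac{1}{46986}\right) = - \frac{4619296}{61} + \frac{973068}{55} \left(- \frac{1}{46986}\right) = - \frac{4619296}{61} - \frac{162178}{430705} = - \frac{1989563776538}{26273005}$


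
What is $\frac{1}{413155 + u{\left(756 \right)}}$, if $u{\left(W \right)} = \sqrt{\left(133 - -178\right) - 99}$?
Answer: $\frac{413155}{170697053813} - \frac{2 \sqrt{53}}{170697053813} \approx 2.4203 \cdot 10^{-6}$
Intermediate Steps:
$u{\left(W \right)} = 2 \sqrt{53}$ ($u{\left(W \right)} = \sqrt{\left(133 + 178\right) - 99} = \sqrt{311 - 99} = \sqrt{212} = 2 \sqrt{53}$)
$\frac{1}{413155 + u{\left(756 \right)}} = \frac{1}{413155 + 2 \sqrt{53}}$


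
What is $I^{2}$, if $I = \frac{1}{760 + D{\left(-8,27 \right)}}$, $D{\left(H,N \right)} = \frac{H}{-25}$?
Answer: $\frac{625}{361304064} \approx 1.7298 \cdot 10^{-6}$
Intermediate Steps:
$D{\left(H,N \right)} = - \frac{H}{25}$ ($D{\left(H,N \right)} = H \left(- \frac{1}{25}\right) = - \frac{H}{25}$)
$I = \frac{25}{19008}$ ($I = \frac{1}{760 - - \frac{8}{25}} = \frac{1}{760 + \frac{8}{25}} = \frac{1}{\frac{19008}{25}} = \frac{25}{19008} \approx 0.0013152$)
$I^{2} = \left(\frac{25}{19008}\right)^{2} = \frac{625}{361304064}$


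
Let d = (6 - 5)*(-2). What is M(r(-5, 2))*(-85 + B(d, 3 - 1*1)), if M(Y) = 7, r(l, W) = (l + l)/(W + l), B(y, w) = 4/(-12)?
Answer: -1792/3 ≈ -597.33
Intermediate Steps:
d = -2 (d = 1*(-2) = -2)
B(y, w) = -1/3 (B(y, w) = 4*(-1/12) = -1/3)
r(l, W) = 2*l/(W + l) (r(l, W) = (2*l)/(W + l) = 2*l/(W + l))
M(r(-5, 2))*(-85 + B(d, 3 - 1*1)) = 7*(-85 - 1/3) = 7*(-256/3) = -1792/3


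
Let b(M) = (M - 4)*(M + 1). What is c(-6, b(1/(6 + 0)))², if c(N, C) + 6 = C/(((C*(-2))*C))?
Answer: 898704/25921 ≈ 34.671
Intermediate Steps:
b(M) = (1 + M)*(-4 + M) (b(M) = (-4 + M)*(1 + M) = (1 + M)*(-4 + M))
c(N, C) = -6 - 1/(2*C) (c(N, C) = -6 + C/(((C*(-2))*C)) = -6 + C/(((-2*C)*C)) = -6 + C/((-2*C²)) = -6 + C*(-1/(2*C²)) = -6 - 1/(2*C))
c(-6, b(1/(6 + 0)))² = (-6 - 1/(2*(-4 + (1/(6 + 0))² - 3/(6 + 0))))² = (-6 - 1/(2*(-4 + (1/6)² - 3/6)))² = (-6 - 1/(2*(-4 + (⅙)² - 3*⅙)))² = (-6 - 1/(2*(-4 + 1/36 - ½)))² = (-6 - 1/(2*(-161/36)))² = (-6 - ½*(-36/161))² = (-6 + 18/161)² = (-948/161)² = 898704/25921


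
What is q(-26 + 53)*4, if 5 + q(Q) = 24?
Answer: 76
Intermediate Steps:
q(Q) = 19 (q(Q) = -5 + 24 = 19)
q(-26 + 53)*4 = 19*4 = 76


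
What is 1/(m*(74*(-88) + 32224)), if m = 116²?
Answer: 1/345980672 ≈ 2.8903e-9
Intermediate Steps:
m = 13456
1/(m*(74*(-88) + 32224)) = 1/(13456*(74*(-88) + 32224)) = 1/(13456*(-6512 + 32224)) = (1/13456)/25712 = (1/13456)*(1/25712) = 1/345980672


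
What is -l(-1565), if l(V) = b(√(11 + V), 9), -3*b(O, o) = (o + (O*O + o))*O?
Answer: -512*I*√1554 ≈ -20183.0*I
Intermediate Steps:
b(O, o) = -O*(O² + 2*o)/3 (b(O, o) = -(o + (O*O + o))*O/3 = -(o + (O² + o))*O/3 = -(o + (o + O²))*O/3 = -(O² + 2*o)*O/3 = -O*(O² + 2*o)/3)
l(V) = -√(11 + V)*(29 + V)/3 (l(V) = -√(11 + V)*((√(11 + V))² + 2*9)/3 = -√(11 + V)*((11 + V) + 18)/3 = -√(11 + V)*(29 + V)/3)
-l(-1565) = -√(11 - 1565)*(-29 - 1*(-1565))/3 = -√(-1554)*(-29 + 1565)/3 = -I*√1554*1536/3 = -512*I*√1554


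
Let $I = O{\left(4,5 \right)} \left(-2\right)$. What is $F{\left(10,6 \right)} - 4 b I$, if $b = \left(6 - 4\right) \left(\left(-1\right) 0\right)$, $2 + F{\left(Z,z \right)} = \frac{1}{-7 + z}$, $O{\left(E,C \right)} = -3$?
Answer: $0$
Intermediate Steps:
$F{\left(Z,z \right)} = -2 + \frac{1}{-7 + z}$
$b = 0$ ($b = 2 \cdot 0 = 0$)
$I = 6$ ($I = \left(-3\right) \left(-2\right) = 6$)
$F{\left(10,6 \right)} - 4 b I = \frac{15 - 12}{-7 + 6} \left(-4\right) 0 \cdot 6 = \frac{15 - 12}{-1} \cdot 0 \cdot 6 = \left(-1\right) 3 \cdot 0 = \left(-3\right) 0 = 0$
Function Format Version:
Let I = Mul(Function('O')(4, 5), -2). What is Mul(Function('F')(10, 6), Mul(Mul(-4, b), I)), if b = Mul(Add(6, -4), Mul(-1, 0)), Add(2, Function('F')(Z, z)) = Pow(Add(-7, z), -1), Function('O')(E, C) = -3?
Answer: 0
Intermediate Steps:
Function('F')(Z, z) = Add(-2, Pow(Add(-7, z), -1))
b = 0 (b = Mul(2, 0) = 0)
I = 6 (I = Mul(-3, -2) = 6)
Mul(Function('F')(10, 6), Mul(Mul(-4, b), I)) = Mul(Mul(Pow(Add(-7, 6), -1), Add(15, Mul(-2, 6))), Mul(Mul(-4, 0), 6)) = Mul(Mul(Pow(-1, -1), Add(15, -12)), Mul(0, 6)) = Mul(Mul(-1, 3), 0) = Mul(-3, 0) = 0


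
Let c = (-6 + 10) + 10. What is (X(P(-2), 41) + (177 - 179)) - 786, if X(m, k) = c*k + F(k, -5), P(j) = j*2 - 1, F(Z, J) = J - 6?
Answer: -225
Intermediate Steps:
F(Z, J) = -6 + J
P(j) = -1 + 2*j (P(j) = 2*j - 1 = -1 + 2*j)
c = 14 (c = 4 + 10 = 14)
X(m, k) = -11 + 14*k (X(m, k) = 14*k + (-6 - 5) = 14*k - 11 = -11 + 14*k)
(X(P(-2), 41) + (177 - 179)) - 786 = ((-11 + 14*41) + (177 - 179)) - 786 = ((-11 + 574) - 2) - 786 = (563 - 2) - 786 = 561 - 786 = -225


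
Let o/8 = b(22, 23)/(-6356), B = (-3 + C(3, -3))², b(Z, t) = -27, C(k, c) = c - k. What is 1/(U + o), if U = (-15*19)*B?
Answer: -1589/36682011 ≈ -4.3318e-5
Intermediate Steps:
B = 81 (B = (-3 + (-3 - 1*3))² = (-3 + (-3 - 3))² = (-3 - 6)² = (-9)² = 81)
U = -23085 (U = -15*19*81 = -285*81 = -23085)
o = 54/1589 (o = 8*(-27/(-6356)) = 8*(-27*(-1/6356)) = 8*(27/6356) = 54/1589 ≈ 0.033984)
1/(U + o) = 1/(-23085 + 54/1589) = 1/(-36682011/1589) = -1589/36682011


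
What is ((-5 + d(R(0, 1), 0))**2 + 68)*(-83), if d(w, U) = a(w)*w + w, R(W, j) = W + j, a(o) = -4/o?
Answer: -10956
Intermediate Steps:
d(w, U) = -4 + w (d(w, U) = (-4/w)*w + w = -4 + w)
((-5 + d(R(0, 1), 0))**2 + 68)*(-83) = ((-5 + (-4 + (0 + 1)))**2 + 68)*(-83) = ((-5 + (-4 + 1))**2 + 68)*(-83) = ((-5 - 3)**2 + 68)*(-83) = ((-8)**2 + 68)*(-83) = (64 + 68)*(-83) = 132*(-83) = -10956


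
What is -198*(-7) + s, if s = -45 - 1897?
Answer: -556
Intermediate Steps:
s = -1942
-198*(-7) + s = -198*(-7) - 1942 = 1386 - 1942 = -556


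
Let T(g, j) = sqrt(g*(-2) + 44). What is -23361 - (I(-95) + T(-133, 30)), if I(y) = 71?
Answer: -23432 - sqrt(310) ≈ -23450.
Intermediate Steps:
T(g, j) = sqrt(44 - 2*g) (T(g, j) = sqrt(-2*g + 44) = sqrt(44 - 2*g))
-23361 - (I(-95) + T(-133, 30)) = -23361 - (71 + sqrt(44 - 2*(-133))) = -23361 - (71 + sqrt(44 + 266)) = -23361 - (71 + sqrt(310)) = -23361 + (-71 - sqrt(310)) = -23432 - sqrt(310)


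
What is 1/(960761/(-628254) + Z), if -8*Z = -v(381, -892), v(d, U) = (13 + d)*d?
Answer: 1256508/23575508717 ≈ 5.3297e-5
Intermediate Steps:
v(d, U) = d*(13 + d)
Z = 75057/4 (Z = -(-1)*381*(13 + 381)/8 = -(-1)*381*394/8 = -(-1)*150114/8 = -⅛*(-150114) = 75057/4 ≈ 18764.)
1/(960761/(-628254) + Z) = 1/(960761/(-628254) + 75057/4) = 1/(960761*(-1/628254) + 75057/4) = 1/(-960761/628254 + 75057/4) = 1/(23575508717/1256508) = 1256508/23575508717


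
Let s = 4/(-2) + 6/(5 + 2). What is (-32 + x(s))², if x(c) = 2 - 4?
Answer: 1156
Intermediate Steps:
s = -8/7 (s = 4*(-½) + 6/7 = -2 + 6*(⅐) = -2 + 6/7 = -8/7 ≈ -1.1429)
x(c) = -2
(-32 + x(s))² = (-32 - 2)² = (-34)² = 1156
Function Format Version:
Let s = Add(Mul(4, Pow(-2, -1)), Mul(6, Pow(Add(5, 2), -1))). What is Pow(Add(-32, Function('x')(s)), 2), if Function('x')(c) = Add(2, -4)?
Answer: 1156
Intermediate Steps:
s = Rational(-8, 7) (s = Add(Mul(4, Rational(-1, 2)), Mul(6, Pow(7, -1))) = Add(-2, Mul(6, Rational(1, 7))) = Add(-2, Rational(6, 7)) = Rational(-8, 7) ≈ -1.1429)
Function('x')(c) = -2
Pow(Add(-32, Function('x')(s)), 2) = Pow(Add(-32, -2), 2) = Pow(-34, 2) = 1156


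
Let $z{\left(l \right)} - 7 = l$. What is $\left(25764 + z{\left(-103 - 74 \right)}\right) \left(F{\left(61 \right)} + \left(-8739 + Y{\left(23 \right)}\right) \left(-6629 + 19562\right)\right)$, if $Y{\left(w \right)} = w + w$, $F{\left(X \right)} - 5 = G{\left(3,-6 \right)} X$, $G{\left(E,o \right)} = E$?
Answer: $-2877440795314$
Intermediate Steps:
$F{\left(X \right)} = 5 + 3 X$
$z{\left(l \right)} = 7 + l$
$Y{\left(w \right)} = 2 w$
$\left(25764 + z{\left(-103 - 74 \right)}\right) \left(F{\left(61 \right)} + \left(-8739 + Y{\left(23 \right)}\right) \left(-6629 + 19562\right)\right) = \left(25764 + \left(7 - 177\right)\right) \left(\left(5 + 3 \cdot 61\right) + \left(-8739 + 2 \cdot 23\right) \left(-6629 + 19562\right)\right) = \left(25764 + \left(7 - 177\right)\right) \left(\left(5 + 183\right) + \left(-8739 + 46\right) 12933\right) = \left(25764 + \left(7 - 177\right)\right) \left(188 - 112426569\right) = \left(25764 - 170\right) \left(188 - 112426569\right) = 25594 \left(-112426381\right) = -2877440795314$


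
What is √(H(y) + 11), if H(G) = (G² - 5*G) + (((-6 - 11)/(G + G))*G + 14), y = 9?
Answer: √210/2 ≈ 7.2457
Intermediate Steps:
H(G) = 11/2 + G² - 5*G (H(G) = (G² - 5*G) + ((-17*1/(2*G))*G + 14) = (G² - 5*G) + ((-17/(2*G))*G + 14) = (G² - 5*G) + (-17/2 + 14) = (G² - 5*G) + 11/2 = 11/2 + G² - 5*G)
√(H(y) + 11) = √((11/2 + 9² - 5*9) + 11) = √((11/2 + 81 - 45) + 11) = √(83/2 + 11) = √(105/2) = √210/2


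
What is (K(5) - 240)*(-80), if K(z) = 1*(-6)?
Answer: 19680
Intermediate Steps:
K(z) = -6
(K(5) - 240)*(-80) = (-6 - 240)*(-80) = -246*(-80) = 19680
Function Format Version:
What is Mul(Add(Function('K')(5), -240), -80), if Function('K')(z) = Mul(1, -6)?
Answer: 19680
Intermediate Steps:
Function('K')(z) = -6
Mul(Add(Function('K')(5), -240), -80) = Mul(Add(-6, -240), -80) = Mul(-246, -80) = 19680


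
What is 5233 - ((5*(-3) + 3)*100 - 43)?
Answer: 6476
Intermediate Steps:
5233 - ((5*(-3) + 3)*100 - 43) = 5233 - ((-15 + 3)*100 - 43) = 5233 - (-12*100 - 43) = 5233 - (-1200 - 43) = 5233 - 1*(-1243) = 5233 + 1243 = 6476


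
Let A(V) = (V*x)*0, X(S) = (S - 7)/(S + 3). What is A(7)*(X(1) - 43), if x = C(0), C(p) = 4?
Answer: 0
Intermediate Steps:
X(S) = (-7 + S)/(3 + S)
x = 4
A(V) = 0 (A(V) = (V*4)*0 = (4*V)*0 = 0)
A(7)*(X(1) - 43) = 0*((-7 + 1)/(3 + 1) - 43) = 0*(-6/4 - 43) = 0*((1/4)*(-6) - 43) = 0*(-3/2 - 43) = 0*(-89/2) = 0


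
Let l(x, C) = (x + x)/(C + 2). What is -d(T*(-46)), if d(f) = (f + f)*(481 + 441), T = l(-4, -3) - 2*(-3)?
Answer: 1187536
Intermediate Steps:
l(x, C) = 2*x/(2 + C) (l(x, C) = (2*x)/(2 + C) = 2*x/(2 + C))
T = 14 (T = 2*(-4)/(2 - 3) - 2*(-3) = 2*(-4)/(-1) + 6 = 2*(-4)*(-1) + 6 = 8 + 6 = 14)
d(f) = 1844*f (d(f) = (2*f)*922 = 1844*f)
-d(T*(-46)) = -1844*14*(-46) = -1844*(-644) = -1*(-1187536) = 1187536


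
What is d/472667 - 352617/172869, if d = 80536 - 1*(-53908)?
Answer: -47809739901/27236490541 ≈ -1.7554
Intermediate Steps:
d = 134444 (d = 80536 + 53908 = 134444)
d/472667 - 352617/172869 = 134444/472667 - 352617/172869 = 134444*(1/472667) - 352617*1/172869 = 134444/472667 - 117539/57623 = -47809739901/27236490541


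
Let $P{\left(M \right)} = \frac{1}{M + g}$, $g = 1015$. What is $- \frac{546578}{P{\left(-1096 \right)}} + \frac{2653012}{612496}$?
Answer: $\frac{6779231646685}{153124} \approx 4.4273 \cdot 10^{7}$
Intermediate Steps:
$P{\left(M \right)} = \frac{1}{1015 + M}$ ($P{\left(M \right)} = \frac{1}{M + 1015} = \frac{1}{1015 + M}$)
$- \frac{546578}{P{\left(-1096 \right)}} + \frac{2653012}{612496} = - \frac{546578}{\frac{1}{1015 - 1096}} + \frac{2653012}{612496} = - \frac{546578}{\frac{1}{-81}} + 2653012 \cdot \frac{1}{612496} = - \frac{546578}{- \frac{1}{81}} + \frac{663253}{153124} = \left(-546578\right) \left(-81\right) + \frac{663253}{153124} = 44272818 + \frac{663253}{153124} = \frac{6779231646685}{153124}$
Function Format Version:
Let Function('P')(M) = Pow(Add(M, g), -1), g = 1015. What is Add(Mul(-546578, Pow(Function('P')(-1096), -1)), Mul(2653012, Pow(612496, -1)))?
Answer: Rational(6779231646685, 153124) ≈ 4.4273e+7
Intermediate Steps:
Function('P')(M) = Pow(Add(1015, M), -1) (Function('P')(M) = Pow(Add(M, 1015), -1) = Pow(Add(1015, M), -1))
Add(Mul(-546578, Pow(Function('P')(-1096), -1)), Mul(2653012, Pow(612496, -1))) = Add(Mul(-546578, Pow(Pow(Add(1015, -1096), -1), -1)), Mul(2653012, Pow(612496, -1))) = Add(Mul(-546578, Pow(Pow(-81, -1), -1)), Mul(2653012, Rational(1, 612496))) = Add(Mul(-546578, Pow(Rational(-1, 81), -1)), Rational(663253, 153124)) = Add(Mul(-546578, -81), Rational(663253, 153124)) = Add(44272818, Rational(663253, 153124)) = Rational(6779231646685, 153124)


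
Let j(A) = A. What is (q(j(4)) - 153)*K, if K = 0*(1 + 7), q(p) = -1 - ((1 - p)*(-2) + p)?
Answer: 0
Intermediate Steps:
q(p) = 1 - 3*p (q(p) = -1 - ((-2 + 2*p) + p) = -1 - (-2 + 3*p) = -1 + (2 - 3*p) = 1 - 3*p)
K = 0 (K = 0*8 = 0)
(q(j(4)) - 153)*K = ((1 - 3*4) - 153)*0 = ((1 - 12) - 153)*0 = (-11 - 153)*0 = -164*0 = 0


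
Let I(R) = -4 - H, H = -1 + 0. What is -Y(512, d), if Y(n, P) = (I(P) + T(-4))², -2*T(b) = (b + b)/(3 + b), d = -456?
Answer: -49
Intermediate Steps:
T(b) = -b/(3 + b) (T(b) = -(b + b)/(2*(3 + b)) = -2*b/(2*(3 + b)) = -b/(3 + b))
H = -1
I(R) = -3 (I(R) = -4 - 1*(-1) = -4 + 1 = -3)
Y(n, P) = 49 (Y(n, P) = (-3 - 1*(-4)/(3 - 4))² = (-3 - 1*(-4)/(-1))² = (-3 - 1*(-4)*(-1))² = (-3 - 4)² = (-7)² = 49)
-Y(512, d) = -1*49 = -49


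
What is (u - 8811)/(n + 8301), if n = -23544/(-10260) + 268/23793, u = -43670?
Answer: -118624641135/18768253169 ≈ -6.3205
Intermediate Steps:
n = 5212334/2260335 (n = -23544*(-1/10260) + 268*(1/23793) = 218/95 + 268/23793 = 5212334/2260335 ≈ 2.3060)
(u - 8811)/(n + 8301) = (-43670 - 8811)/(5212334/2260335 + 8301) = -52481/18768253169/2260335 = -52481*2260335/18768253169 = -118624641135/18768253169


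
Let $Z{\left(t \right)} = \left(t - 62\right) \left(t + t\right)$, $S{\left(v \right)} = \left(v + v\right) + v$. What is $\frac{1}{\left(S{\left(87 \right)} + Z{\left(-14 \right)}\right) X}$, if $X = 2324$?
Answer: $\frac{1}{5552036} \approx 1.8011 \cdot 10^{-7}$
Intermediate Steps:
$S{\left(v \right)} = 3 v$ ($S{\left(v \right)} = 2 v + v = 3 v$)
$Z{\left(t \right)} = 2 t \left(-62 + t\right)$ ($Z{\left(t \right)} = \left(-62 + t\right) 2 t = 2 t \left(-62 + t\right)$)
$\frac{1}{\left(S{\left(87 \right)} + Z{\left(-14 \right)}\right) X} = \frac{1}{\left(3 \cdot 87 + 2 \left(-14\right) \left(-62 - 14\right)\right) 2324} = \frac{1}{261 + 2 \left(-14\right) \left(-76\right)} \frac{1}{2324} = \frac{1}{261 + 2128} \cdot \frac{1}{2324} = \frac{1}{2389} \cdot \frac{1}{2324} = \frac{1}{5552036}$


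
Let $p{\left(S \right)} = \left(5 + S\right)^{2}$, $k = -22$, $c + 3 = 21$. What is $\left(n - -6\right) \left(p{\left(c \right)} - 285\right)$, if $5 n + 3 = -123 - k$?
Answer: $- \frac{18056}{5} \approx -3611.2$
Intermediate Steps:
$c = 18$ ($c = -3 + 21 = 18$)
$n = - \frac{104}{5}$ ($n = - \frac{3}{5} + \frac{-123 - -22}{5} = - \frac{3}{5} + \frac{-123 + 22}{5} = - \frac{3}{5} + \frac{1}{5} \left(-101\right) = - \frac{3}{5} - \frac{101}{5} = - \frac{104}{5} \approx -20.8$)
$\left(n - -6\right) \left(p{\left(c \right)} - 285\right) = \left(- \frac{104}{5} - -6\right) \left(\left(5 + 18\right)^{2} - 285\right) = \left(- \frac{104}{5} + \left(11 - 5\right)\right) \left(23^{2} - 285\right) = \left(- \frac{104}{5} + 6\right) \left(529 - 285\right) = \left(- \frac{74}{5}\right) 244 = - \frac{18056}{5}$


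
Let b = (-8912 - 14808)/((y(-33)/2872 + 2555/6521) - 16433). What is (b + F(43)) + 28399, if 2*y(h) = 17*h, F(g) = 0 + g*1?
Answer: 17507328687177706/615513684553 ≈ 28443.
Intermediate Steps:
F(g) = g (F(g) = 0 + g = g)
y(h) = 17*h/2 (y(h) = (17*h)/2 = 17*h/2)
b = 888471121280/615513684553 (b = (-8912 - 14808)/((((17/2)*(-33))/2872 + 2555/6521) - 16433) = -23720/((-561/2*1/2872 + 2555*(1/6521)) - 16433) = -23720/((-561/5744 + 2555/6521) - 16433) = -23720/(11017639/37456624 - 16433) = -23720/(-615513684553/37456624) = -23720*(-37456624/615513684553) = 888471121280/615513684553 ≈ 1.4435)
(b + F(43)) + 28399 = (888471121280/615513684553 + 43) + 28399 = 27355559557059/615513684553 + 28399 = 17507328687177706/615513684553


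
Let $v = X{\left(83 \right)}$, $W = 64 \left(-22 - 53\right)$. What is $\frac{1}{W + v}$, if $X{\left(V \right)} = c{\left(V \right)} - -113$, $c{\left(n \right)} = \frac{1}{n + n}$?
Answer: $- \frac{166}{778041} \approx -0.00021336$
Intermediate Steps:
$c{\left(n \right)} = \frac{1}{2 n}$
$W = -4800$ ($W = 64 \left(-75\right) = -4800$)
$X{\left(V \right)} = 113 + \frac{1}{2 V}$ ($X{\left(V \right)} = \frac{1}{2 V} - -113 = \frac{1}{2 V} + 113 = 113 + \frac{1}{2 V}$)
$v = \frac{18759}{166}$ ($v = 113 + \frac{1}{2 \cdot 83} = 113 + \frac{1}{2} \cdot \frac{1}{83} = 113 + \frac{1}{166} = \frac{18759}{166} \approx 113.01$)
$\frac{1}{W + v} = \frac{1}{-4800 + \frac{18759}{166}} = \frac{1}{- \frac{778041}{166}} = - \frac{166}{778041}$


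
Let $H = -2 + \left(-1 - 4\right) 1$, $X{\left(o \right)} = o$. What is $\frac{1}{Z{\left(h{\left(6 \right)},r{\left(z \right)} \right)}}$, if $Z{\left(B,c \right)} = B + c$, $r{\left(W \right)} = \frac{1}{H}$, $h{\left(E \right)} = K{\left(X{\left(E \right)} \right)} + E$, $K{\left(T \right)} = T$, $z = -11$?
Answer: $\frac{7}{83} \approx 0.084337$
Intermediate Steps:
$h{\left(E \right)} = 2 E$ ($h{\left(E \right)} = E + E = 2 E$)
$H = -7$ ($H = -2 - 5 = -7$)
$r{\left(W \right)} = - \frac{1}{7}$ ($r{\left(W \right)} = \frac{1}{-7} = - \frac{1}{7}$)
$\frac{1}{Z{\left(h{\left(6 \right)},r{\left(z \right)} \right)}} = \frac{1}{2 \cdot 6 - \frac{1}{7}} = \frac{1}{12 - \frac{1}{7}} = \frac{1}{\frac{83}{7}} = \frac{7}{83}$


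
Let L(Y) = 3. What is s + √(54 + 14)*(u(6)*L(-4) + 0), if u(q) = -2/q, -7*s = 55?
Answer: -55/7 - 2*√17 ≈ -16.103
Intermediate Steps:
s = -55/7 (s = -⅐*55 = -55/7 ≈ -7.8571)
s + √(54 + 14)*(u(6)*L(-4) + 0) = -55/7 + √(54 + 14)*(-2/6*3 + 0) = -55/7 + √68*(-2*⅙*3 + 0) = -55/7 + (2*√17)*(-⅓*3 + 0) = -55/7 + (2*√17)*(-1 + 0) = -55/7 + (2*√17)*(-1) = -55/7 - 2*√17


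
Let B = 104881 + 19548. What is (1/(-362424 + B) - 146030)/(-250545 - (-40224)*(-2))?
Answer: 34754409851/78774679035 ≈ 0.44119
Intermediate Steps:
B = 124429
(1/(-362424 + B) - 146030)/(-250545 - (-40224)*(-2)) = (1/(-362424 + 124429) - 146030)/(-250545 - (-40224)*(-2)) = (1/(-237995) - 146030)/(-250545 - 419*192) = (-1/237995 - 146030)/(-250545 - 80448) = -34754409851/237995/(-330993) = -34754409851/237995*(-1/330993) = 34754409851/78774679035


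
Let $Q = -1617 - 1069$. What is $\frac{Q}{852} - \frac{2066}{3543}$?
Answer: $- \frac{626485}{167702} \approx -3.7357$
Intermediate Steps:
$Q = -2686$
$\frac{Q}{852} - \frac{2066}{3543} = - \frac{2686}{852} - \frac{2066}{3543} = \left(-2686\right) \frac{1}{852} - \frac{2066}{3543} = - \frac{1343}{426} - \frac{2066}{3543} = - \frac{626485}{167702}$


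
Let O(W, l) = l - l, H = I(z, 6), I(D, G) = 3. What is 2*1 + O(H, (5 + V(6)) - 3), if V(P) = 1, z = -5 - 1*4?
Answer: 2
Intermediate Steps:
z = -9 (z = -5 - 4 = -9)
H = 3
O(W, l) = 0
2*1 + O(H, (5 + V(6)) - 3) = 2*1 + 0 = 2 + 0 = 2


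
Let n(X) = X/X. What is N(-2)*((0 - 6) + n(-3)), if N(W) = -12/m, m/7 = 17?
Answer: 60/119 ≈ 0.50420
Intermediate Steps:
m = 119 (m = 7*17 = 119)
N(W) = -12/119
n(X) = 1
N(-2)*((0 - 6) + n(-3)) = -12*((0 - 6) + 1)/119 = -12*(-6 + 1)/119 = -12/119*(-5) = 60/119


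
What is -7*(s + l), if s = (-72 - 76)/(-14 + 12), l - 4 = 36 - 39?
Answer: -525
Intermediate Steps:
l = 1 (l = 4 + (36 - 39) = 4 - 3 = 1)
s = 74 (s = -148/(-2) = -148*(-½) = 74)
-7*(s + l) = -7*(74 + 1) = -7*75 = -525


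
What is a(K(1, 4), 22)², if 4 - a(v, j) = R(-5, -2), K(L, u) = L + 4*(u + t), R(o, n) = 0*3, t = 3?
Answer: 16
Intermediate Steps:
R(o, n) = 0
K(L, u) = 12 + L + 4*u (K(L, u) = L + 4*(u + 3) = L + 4*(3 + u) = L + (12 + 4*u) = 12 + L + 4*u)
a(v, j) = 4 (a(v, j) = 4 - 1*0 = 4 + 0 = 4)
a(K(1, 4), 22)² = 4² = 16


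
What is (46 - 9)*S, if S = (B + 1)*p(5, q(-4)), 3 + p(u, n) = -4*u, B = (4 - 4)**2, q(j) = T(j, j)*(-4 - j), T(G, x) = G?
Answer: -851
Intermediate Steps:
q(j) = j*(-4 - j)
B = 0 (B = 0**2 = 0)
p(u, n) = -3 - 4*u
S = -23 (S = (0 + 1)*(-3 - 4*5) = 1*(-3 - 20) = 1*(-23) = -23)
(46 - 9)*S = (46 - 9)*(-23) = 37*(-23) = -851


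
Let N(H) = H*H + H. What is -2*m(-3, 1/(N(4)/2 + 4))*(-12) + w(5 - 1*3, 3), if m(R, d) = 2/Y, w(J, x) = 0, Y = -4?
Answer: -12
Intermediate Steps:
N(H) = H + H² (N(H) = H² + H = H + H²)
m(R, d) = -½ (m(R, d) = 2/(-4) = 2*(-¼) = -½)
-2*m(-3, 1/(N(4)/2 + 4))*(-12) + w(5 - 1*3, 3) = -2*(-½)*(-12) + 0 = 1*(-12) + 0 = -12 + 0 = -12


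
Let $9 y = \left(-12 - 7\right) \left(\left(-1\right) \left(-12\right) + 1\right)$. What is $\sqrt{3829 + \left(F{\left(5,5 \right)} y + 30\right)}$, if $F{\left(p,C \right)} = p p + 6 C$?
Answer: $\frac{\sqrt{21146}}{3} \approx 48.472$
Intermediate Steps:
$y = - \frac{247}{9}$ ($y = \frac{\left(-12 - 7\right) \left(\left(-1\right) \left(-12\right) + 1\right)}{9} = \frac{\left(-19\right) \left(12 + 1\right)}{9} = \frac{\left(-19\right) 13}{9} = \frac{1}{9} \left(-247\right) = - \frac{247}{9} \approx -27.444$)
$F{\left(p,C \right)} = p^{2} + 6 C$
$\sqrt{3829 + \left(F{\left(5,5 \right)} y + 30\right)} = \sqrt{3829 + \left(\left(5^{2} + 6 \cdot 5\right) \left(- \frac{247}{9}\right) + 30\right)} = \sqrt{3829 + \left(\left(25 + 30\right) \left(- \frac{247}{9}\right) + 30\right)} = \sqrt{3829 + \left(55 \left(- \frac{247}{9}\right) + 30\right)} = \sqrt{3829 + \left(- \frac{13585}{9} + 30\right)} = \sqrt{3829 - \frac{13315}{9}} = \sqrt{\frac{21146}{9}} = \frac{\sqrt{21146}}{3}$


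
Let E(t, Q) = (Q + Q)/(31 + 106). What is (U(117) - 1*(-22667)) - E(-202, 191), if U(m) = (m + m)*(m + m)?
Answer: 10606569/137 ≈ 77420.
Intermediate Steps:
E(t, Q) = 2*Q/137 (E(t, Q) = (2*Q)/137 = (2*Q)*(1/137) = 2*Q/137)
U(m) = 4*m**2 (U(m) = (2*m)*(2*m) = 4*m**2)
(U(117) - 1*(-22667)) - E(-202, 191) = (4*117**2 - 1*(-22667)) - 2*191/137 = (4*13689 + 22667) - 1*382/137 = (54756 + 22667) - 382/137 = 77423 - 382/137 = 10606569/137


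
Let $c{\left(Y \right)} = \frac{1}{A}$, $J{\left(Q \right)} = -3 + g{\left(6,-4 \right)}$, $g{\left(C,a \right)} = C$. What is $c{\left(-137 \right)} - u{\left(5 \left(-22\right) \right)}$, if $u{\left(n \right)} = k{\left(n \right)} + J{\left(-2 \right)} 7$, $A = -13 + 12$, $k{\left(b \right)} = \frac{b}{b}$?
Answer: $-23$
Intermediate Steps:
$J{\left(Q \right)} = 3$ ($J{\left(Q \right)} = -3 + 6 = 3$)
$k{\left(b \right)} = 1$
$A = -1$
$c{\left(Y \right)} = -1$ ($c{\left(Y \right)} = \frac{1}{-1} = -1$)
$u{\left(n \right)} = 22$ ($u{\left(n \right)} = 1 + 3 \cdot 7 = 1 + 21 = 22$)
$c{\left(-137 \right)} - u{\left(5 \left(-22\right) \right)} = -1 - 22 = -23$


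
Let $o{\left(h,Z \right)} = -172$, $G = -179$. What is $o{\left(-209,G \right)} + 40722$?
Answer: $40550$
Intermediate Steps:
$o{\left(-209,G \right)} + 40722 = -172 + 40722 = 40550$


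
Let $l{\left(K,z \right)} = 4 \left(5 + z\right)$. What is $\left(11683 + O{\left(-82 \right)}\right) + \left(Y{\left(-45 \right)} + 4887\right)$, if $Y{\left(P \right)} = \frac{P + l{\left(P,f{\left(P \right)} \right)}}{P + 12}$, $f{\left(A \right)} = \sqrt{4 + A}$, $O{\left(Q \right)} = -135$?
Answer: $\frac{542380}{33} - \frac{4 i \sqrt{41}}{33} \approx 16436.0 - 0.77614 i$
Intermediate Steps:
$l{\left(K,z \right)} = 20 + 4 z$
$Y{\left(P \right)} = \frac{20 + P + 4 \sqrt{4 + P}}{12 + P}$ ($Y{\left(P \right)} = \frac{P + \left(20 + 4 \sqrt{4 + P}\right)}{P + 12} = \frac{20 + P + 4 \sqrt{4 + P}}{12 + P}$)
$\left(11683 + O{\left(-82 \right)}\right) + \left(Y{\left(-45 \right)} + 4887\right) = \left(11683 - 135\right) + \left(\frac{20 - 45 + 4 \sqrt{4 - 45}}{12 - 45} + 4887\right) = 11548 + \left(\frac{20 - 45 + 4 \sqrt{-41}}{-33} + 4887\right) = 11548 + \left(- \frac{20 - 45 + 4 i \sqrt{41}}{33} + 4887\right) = 11548 + \left(- \frac{-25 + 4 i \sqrt{41}}{33} + 4887\right) = 11548 + \left(\left(\frac{25}{33} - \frac{4 i \sqrt{41}}{33}\right) + 4887\right) = 11548 + \left(\frac{161296}{33} - \frac{4 i \sqrt{41}}{33}\right) = \frac{542380}{33} - \frac{4 i \sqrt{41}}{33}$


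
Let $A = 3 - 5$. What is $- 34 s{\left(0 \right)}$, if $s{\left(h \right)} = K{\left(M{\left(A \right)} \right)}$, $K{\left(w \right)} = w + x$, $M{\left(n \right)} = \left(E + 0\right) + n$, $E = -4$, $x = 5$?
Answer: $34$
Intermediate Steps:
$A = -2$
$M{\left(n \right)} = -4 + n$ ($M{\left(n \right)} = \left(-4 + 0\right) + n = -4 + n$)
$K{\left(w \right)} = 5 + w$ ($K{\left(w \right)} = w + 5 = 5 + w$)
$s{\left(h \right)} = -1$ ($s{\left(h \right)} = 5 - 6 = -1$)
$- 34 s{\left(0 \right)} = \left(-34\right) \left(-1\right) = 34$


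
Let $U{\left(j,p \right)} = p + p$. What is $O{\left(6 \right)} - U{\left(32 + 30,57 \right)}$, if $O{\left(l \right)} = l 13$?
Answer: $-36$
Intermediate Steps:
$O{\left(l \right)} = 13 l$
$U{\left(j,p \right)} = 2 p$
$O{\left(6 \right)} - U{\left(32 + 30,57 \right)} = 13 \cdot 6 - 2 \cdot 57 = 78 - 114 = -36$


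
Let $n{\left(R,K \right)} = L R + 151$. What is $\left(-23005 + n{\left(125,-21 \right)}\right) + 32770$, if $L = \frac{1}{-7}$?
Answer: $\frac{69287}{7} \approx 9898.1$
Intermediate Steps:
$L = - \frac{1}{7} \approx -0.14286$
$n{\left(R,K \right)} = 151 - \frac{R}{7}$ ($n{\left(R,K \right)} = - \frac{R}{7} + 151 = 151 - \frac{R}{7}$)
$\left(-23005 + n{\left(125,-21 \right)}\right) + 32770 = \left(-23005 + \left(151 - \frac{125}{7}\right)\right) + 32770 = \left(-23005 + \frac{932}{7}\right) + 32770 = - \frac{160103}{7} + 32770 = \frac{69287}{7}$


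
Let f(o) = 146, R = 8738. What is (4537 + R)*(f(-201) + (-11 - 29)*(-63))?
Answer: 35391150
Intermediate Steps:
(4537 + R)*(f(-201) + (-11 - 29)*(-63)) = (4537 + 8738)*(146 + (-11 - 29)*(-63)) = 13275*(146 - 40*(-63)) = 13275*(146 + 2520) = 13275*2666 = 35391150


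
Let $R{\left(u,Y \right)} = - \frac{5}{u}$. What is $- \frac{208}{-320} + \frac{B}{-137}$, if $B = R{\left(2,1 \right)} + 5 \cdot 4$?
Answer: $\frac{1431}{2740} \approx 0.52226$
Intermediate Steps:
$B = \frac{35}{2}$ ($B = - \frac{5}{2} + 5 \cdot 4 = \left(-5\right) \frac{1}{2} + 20 = - \frac{5}{2} + 20 = \frac{35}{2} \approx 17.5$)
$- \frac{208}{-320} + \frac{B}{-137} = - \frac{208}{-320} + \frac{35}{2 \left(-137\right)} = \left(-208\right) \left(- \frac{1}{320}\right) + \frac{35}{2} \left(- \frac{1}{137}\right) = \frac{13}{20} - \frac{35}{274} = \frac{1431}{2740}$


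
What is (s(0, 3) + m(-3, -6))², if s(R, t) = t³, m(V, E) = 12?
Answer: 1521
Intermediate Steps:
(s(0, 3) + m(-3, -6))² = (3³ + 12)² = (27 + 12)² = 39² = 1521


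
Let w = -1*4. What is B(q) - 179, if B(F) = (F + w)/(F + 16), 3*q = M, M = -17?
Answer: -5578/31 ≈ -179.94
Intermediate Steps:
q = -17/3 (q = (⅓)*(-17) = -17/3 ≈ -5.6667)
w = -4
B(F) = (-4 + F)/(16 + F) (B(F) = (F - 4)/(F + 16) = (-4 + F)/(16 + F))
B(q) - 179 = (-4 - 17/3)/(16 - 17/3) - 179 = -29/3/(31/3) - 179 = (3/31)*(-29/3) - 179 = -29/31 - 179 = -5578/31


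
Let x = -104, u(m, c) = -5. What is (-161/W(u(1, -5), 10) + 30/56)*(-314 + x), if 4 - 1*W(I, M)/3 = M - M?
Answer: 113069/21 ≈ 5384.2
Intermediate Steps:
W(I, M) = 12 (W(I, M) = 12 - 3*(M - M) = 12 - 3*0 = 12 + 0 = 12)
(-161/W(u(1, -5), 10) + 30/56)*(-314 + x) = (-161/12 + 30/56)*(-314 - 104) = (-161*1/12 + 30*(1/56))*(-418) = (-161/12 + 15/28)*(-418) = -541/42*(-418) = 113069/21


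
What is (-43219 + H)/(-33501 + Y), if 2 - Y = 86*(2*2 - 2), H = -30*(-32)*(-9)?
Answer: 51859/33671 ≈ 1.5402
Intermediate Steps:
H = -8640 (H = 960*(-9) = -8640)
Y = -170 (Y = 2 - 86*(2*2 - 2) = 2 - 86*(4 - 2) = 2 - 86*2 = 2 - 1*172 = 2 - 172 = -170)
(-43219 + H)/(-33501 + Y) = (-43219 - 8640)/(-33501 - 170) = -51859/(-33671) = -51859*(-1/33671) = 51859/33671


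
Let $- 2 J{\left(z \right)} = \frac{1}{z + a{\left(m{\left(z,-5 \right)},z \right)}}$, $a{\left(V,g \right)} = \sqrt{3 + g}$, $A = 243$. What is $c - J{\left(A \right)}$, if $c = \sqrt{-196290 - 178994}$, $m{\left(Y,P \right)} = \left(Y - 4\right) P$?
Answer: $\frac{81}{39202} - \frac{\sqrt{246}}{117606} + 2 i \sqrt{93821} \approx 0.0019329 + 612.6 i$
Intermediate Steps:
$m{\left(Y,P \right)} = P \left(-4 + Y\right)$ ($m{\left(Y,P \right)} = \left(-4 + Y\right) P = P \left(-4 + Y\right)$)
$c = 2 i \sqrt{93821}$ ($c = \sqrt{-375284} = 2 i \sqrt{93821} \approx 612.6 i$)
$J{\left(z \right)} = - \frac{1}{2 \left(z + \sqrt{3 + z}\right)}$
$c - J{\left(A \right)} = 2 i \sqrt{93821} - - \frac{1}{2 \cdot 243 + 2 \sqrt{3 + 243}} = 2 i \sqrt{93821} - - \frac{1}{486 + 2 \sqrt{246}} = 2 i \sqrt{93821} + \frac{1}{486 + 2 \sqrt{246}} = \frac{1}{486 + 2 \sqrt{246}} + 2 i \sqrt{93821}$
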